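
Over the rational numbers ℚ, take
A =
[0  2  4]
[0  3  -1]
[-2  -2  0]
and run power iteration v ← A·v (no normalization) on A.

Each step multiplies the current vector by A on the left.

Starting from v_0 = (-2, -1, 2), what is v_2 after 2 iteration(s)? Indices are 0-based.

v_2 = (14, -21, -2)

v_0 = (-2, -1, 2).
v_1 = A·v_0 = (6, -5, 6).
v_2 = A·v_1 = (14, -21, -2).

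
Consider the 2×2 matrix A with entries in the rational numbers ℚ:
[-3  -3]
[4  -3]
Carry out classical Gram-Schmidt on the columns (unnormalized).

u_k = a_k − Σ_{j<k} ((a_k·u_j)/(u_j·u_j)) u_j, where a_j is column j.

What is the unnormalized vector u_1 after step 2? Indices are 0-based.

Step 1: u_0 = a_0 = (-3, 4).
Step 2: u_1 = a_1 − (-3/25)·u_0 = (-84/25, -63/25).

u_1 = (-84/25, -63/25)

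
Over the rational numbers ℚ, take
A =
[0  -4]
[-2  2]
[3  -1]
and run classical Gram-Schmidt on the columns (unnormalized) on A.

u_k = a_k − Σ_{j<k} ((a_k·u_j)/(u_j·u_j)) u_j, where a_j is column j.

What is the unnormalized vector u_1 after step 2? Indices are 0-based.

Step 1: u_0 = a_0 = (0, -2, 3).
Step 2: u_1 = a_1 − (-7/13)·u_0 = (-4, 12/13, 8/13).

u_1 = (-4, 12/13, 8/13)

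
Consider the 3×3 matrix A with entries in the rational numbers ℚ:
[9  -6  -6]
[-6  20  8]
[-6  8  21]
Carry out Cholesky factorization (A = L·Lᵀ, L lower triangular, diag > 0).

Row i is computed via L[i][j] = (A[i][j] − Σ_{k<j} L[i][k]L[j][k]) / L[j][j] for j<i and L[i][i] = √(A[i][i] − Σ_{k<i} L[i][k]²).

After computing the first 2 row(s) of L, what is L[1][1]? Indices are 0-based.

L[1][1] = 4

Step 1: L[0][0] = √(9) = 3.
  L[1][0] = (-6) / L[0][0] = -2.
Step 2: L[1][1] = √(16) = 4.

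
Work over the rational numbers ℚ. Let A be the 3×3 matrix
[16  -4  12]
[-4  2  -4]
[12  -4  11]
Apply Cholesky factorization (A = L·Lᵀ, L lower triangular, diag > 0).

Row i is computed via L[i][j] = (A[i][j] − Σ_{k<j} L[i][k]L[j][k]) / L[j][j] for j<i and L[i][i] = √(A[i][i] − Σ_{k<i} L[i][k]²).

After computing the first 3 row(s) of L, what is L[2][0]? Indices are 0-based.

Step 1: L[0][0] = √(16) = 4.
  L[1][0] = (-4) / L[0][0] = -1.
Step 2: L[1][1] = √(1) = 1.
  L[2][0] = (12) / L[0][0] = 3.
  L[2][1] = (-1) / L[1][1] = -1.
Step 3: L[2][2] = √(1) = 1.

L[2][0] = 3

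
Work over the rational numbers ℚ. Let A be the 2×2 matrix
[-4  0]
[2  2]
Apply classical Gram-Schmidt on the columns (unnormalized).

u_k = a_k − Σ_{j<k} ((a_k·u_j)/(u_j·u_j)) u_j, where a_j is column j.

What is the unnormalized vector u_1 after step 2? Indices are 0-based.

u_1 = (4/5, 8/5)

Step 1: u_0 = a_0 = (-4, 2).
Step 2: u_1 = a_1 − (1/5)·u_0 = (4/5, 8/5).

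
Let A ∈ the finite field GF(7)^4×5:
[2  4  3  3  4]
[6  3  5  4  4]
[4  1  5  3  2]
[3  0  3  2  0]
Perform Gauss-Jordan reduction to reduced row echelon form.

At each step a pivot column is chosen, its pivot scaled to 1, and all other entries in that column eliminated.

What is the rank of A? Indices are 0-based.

rank = 4

[1] R0 /= 2  ⇒  (1, 2, 5, 5, 2)
     R1 -= 6·R0  ⇒  (0, 5, 3, 2, 6)
     R2 -= 4·R0  ⇒  (0, 0, 6, 4, 1)
     R3 -= 3·R0  ⇒  (0, 1, 2, 1, 1)
[2] R1 /= 5  ⇒  (0, 1, 2, 6, 4)
     R0 -= 2·R1  ⇒  (1, 0, 1, 0, 1)
     R3 -= 1·R1  ⇒  (0, 0, 0, 2, 4)
[3] R2 /= 6  ⇒  (0, 0, 1, 3, 6)
     R0 -= 1·R2  ⇒  (1, 0, 0, 4, 2)
     R1 -= 2·R2  ⇒  (0, 1, 0, 0, 6)
[4] R3 /= 2  ⇒  (0, 0, 0, 1, 2)
     R0 -= 4·R3  ⇒  (1, 0, 0, 0, 1)
     R2 -= 3·R3  ⇒  (0, 0, 1, 0, 0)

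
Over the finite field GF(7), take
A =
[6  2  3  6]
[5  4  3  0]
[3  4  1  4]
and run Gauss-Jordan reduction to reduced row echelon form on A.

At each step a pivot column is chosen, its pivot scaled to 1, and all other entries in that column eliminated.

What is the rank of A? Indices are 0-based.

rank = 3

pivot(0,0)=6: scale R0 → (1, 5, 4, 1)
  clear (1,0): R1 −= (5)R0 → (0, 0, 4, 2)
  clear (2,0): R2 −= (3)R0 → (0, 3, 3, 1)
pivot(1,1): swap R1↔R2
pivot(1,1)=3: scale R1 → (0, 1, 1, 5)
  clear (0,1): R0 −= (5)R1 → (1, 0, 6, 4)
pivot(2,2)=4: scale R2 → (0, 0, 1, 4)
  clear (0,2): R0 −= (6)R2 → (1, 0, 0, 1)
  clear (1,2): R1 −= (1)R2 → (0, 1, 0, 1)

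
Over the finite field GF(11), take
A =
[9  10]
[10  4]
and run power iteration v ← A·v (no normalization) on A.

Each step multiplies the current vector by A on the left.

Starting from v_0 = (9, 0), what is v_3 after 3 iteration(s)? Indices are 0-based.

v_0 = (9, 0).
v_1 = A·v_0 = (4, 2).
v_2 = A·v_1 = (1, 4).
v_3 = A·v_2 = (5, 4).

v_3 = (5, 4)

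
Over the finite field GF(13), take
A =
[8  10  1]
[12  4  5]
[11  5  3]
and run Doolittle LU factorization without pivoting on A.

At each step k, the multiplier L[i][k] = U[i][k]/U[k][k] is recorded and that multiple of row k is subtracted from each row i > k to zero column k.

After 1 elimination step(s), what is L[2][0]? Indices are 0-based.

L[2][0] = 3

[col 0] pivot 8
  R1 -= 8*R0 → (0, 2, 10)  (L[1][0] := 8)
  R2 -= 3*R0 → (0, 1, 0)  (L[2][0] := 3)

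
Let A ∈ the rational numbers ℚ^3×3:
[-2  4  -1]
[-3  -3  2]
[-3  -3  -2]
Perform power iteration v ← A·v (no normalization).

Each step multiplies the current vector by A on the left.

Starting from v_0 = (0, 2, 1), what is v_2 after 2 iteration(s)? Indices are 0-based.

v_2 = (-22, -25, 7)

v_0 = (0, 2, 1).
v_1 = A·v_0 = (7, -4, -8).
v_2 = A·v_1 = (-22, -25, 7).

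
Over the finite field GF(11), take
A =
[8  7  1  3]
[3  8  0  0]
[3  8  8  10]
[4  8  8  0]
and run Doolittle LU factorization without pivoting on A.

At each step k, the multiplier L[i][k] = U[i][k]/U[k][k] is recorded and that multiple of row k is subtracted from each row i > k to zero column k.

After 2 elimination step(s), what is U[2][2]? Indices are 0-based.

U[2][2] = 8

[col 0] pivot 8
  R1 -= 10*R0 → (0, 4, 1, 3)  (L[1][0] := 10)
  R2 -= 10*R0 → (0, 4, 9, 2)  (L[2][0] := 10)
  R3 -= 6*R0 → (0, 10, 2, 4)  (L[3][0] := 6)
[col 1] pivot 4
  R2 -= 1*R1 → (0, 0, 8, 10)  (L[2][1] := 1)
  R3 -= 8*R1 → (0, 0, 5, 2)  (L[3][1] := 8)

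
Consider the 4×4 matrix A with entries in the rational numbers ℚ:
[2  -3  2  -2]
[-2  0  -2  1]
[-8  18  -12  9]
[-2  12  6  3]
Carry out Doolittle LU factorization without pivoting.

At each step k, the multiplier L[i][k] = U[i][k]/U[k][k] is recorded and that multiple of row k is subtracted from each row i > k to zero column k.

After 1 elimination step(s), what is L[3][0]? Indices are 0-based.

L[3][0] = -1

Step 1: pivot at (0,0) is 2.
  row1 ← row1 − (-1)·row0  ⇒  L[1][0]=-1, U row1=(0, -3, 0, -1)
  row2 ← row2 − (-4)·row0  ⇒  L[2][0]=-4, U row2=(0, 6, -4, 1)
  row3 ← row3 − (-1)·row0  ⇒  L[3][0]=-1, U row3=(0, 9, 8, 1)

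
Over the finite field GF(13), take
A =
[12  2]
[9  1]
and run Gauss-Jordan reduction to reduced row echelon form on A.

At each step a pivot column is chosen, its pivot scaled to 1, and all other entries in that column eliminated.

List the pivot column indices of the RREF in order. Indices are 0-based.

step 1: normalize row 0 (÷12) = (1, 11)
  row 1: subtract 9×row0 = (0, 6)
step 2: normalize row 1 (÷6) = (0, 1)
  row 0: subtract 11×row1 = (1, 0)

pivot columns: 0, 1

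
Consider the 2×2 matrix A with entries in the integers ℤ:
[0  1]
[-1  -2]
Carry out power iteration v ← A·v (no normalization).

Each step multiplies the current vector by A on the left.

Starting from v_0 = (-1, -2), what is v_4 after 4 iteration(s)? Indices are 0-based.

v_0 = (-1, -2).
v_1 = A·v_0 = (-2, 5).
v_2 = A·v_1 = (5, -8).
v_3 = A·v_2 = (-8, 11).
v_4 = A·v_3 = (11, -14).

v_4 = (11, -14)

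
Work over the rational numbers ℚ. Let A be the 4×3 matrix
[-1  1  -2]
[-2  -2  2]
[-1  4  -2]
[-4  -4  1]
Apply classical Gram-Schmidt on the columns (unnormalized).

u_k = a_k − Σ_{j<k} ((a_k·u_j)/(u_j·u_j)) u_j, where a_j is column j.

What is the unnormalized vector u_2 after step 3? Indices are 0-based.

Step 1: u_0 = a_0 = (-1, -2, -1, -4).
Step 2: u_1 = a_1 − (15/22)·u_0 = (37/22, -7/11, 103/22, -14/11).
Step 3: u_2 = a_2 − (-2/11)·u_0 − (-336/589)·u_1 = (-720/589, 750/589, 288/589, -267/589).

u_2 = (-720/589, 750/589, 288/589, -267/589)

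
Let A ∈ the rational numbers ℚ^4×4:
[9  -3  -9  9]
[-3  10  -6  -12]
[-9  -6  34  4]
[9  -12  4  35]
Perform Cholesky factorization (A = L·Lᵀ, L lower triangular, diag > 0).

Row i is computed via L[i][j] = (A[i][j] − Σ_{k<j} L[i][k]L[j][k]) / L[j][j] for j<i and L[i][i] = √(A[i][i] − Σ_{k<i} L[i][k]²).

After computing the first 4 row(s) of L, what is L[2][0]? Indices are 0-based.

Step 1: L[0][0] = √(9) = 3.
  L[1][0] = (-3) / L[0][0] = -1.
Step 2: L[1][1] = √(9) = 3.
  L[2][0] = (-9) / L[0][0] = -3.
  L[2][1] = (-9) / L[1][1] = -3.
Step 3: L[2][2] = √(16) = 4.
  L[3][0] = (9) / L[0][0] = 3.
  L[3][1] = (-9) / L[1][1] = -3.
  L[3][2] = (4) / L[2][2] = 1.
Step 4: L[3][3] = √(16) = 4.

L[2][0] = -3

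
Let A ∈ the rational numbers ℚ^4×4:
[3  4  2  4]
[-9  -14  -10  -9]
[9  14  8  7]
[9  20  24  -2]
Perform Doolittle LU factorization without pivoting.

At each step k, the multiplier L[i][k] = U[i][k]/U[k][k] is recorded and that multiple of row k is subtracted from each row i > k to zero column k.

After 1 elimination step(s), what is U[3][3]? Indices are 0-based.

Step 1: pivot at (0,0) is 3.
  row1 ← row1 − (-3)·row0  ⇒  L[1][0]=-3, U row1=(0, -2, -4, 3)
  row2 ← row2 − (3)·row0  ⇒  L[2][0]=3, U row2=(0, 2, 2, -5)
  row3 ← row3 − (3)·row0  ⇒  L[3][0]=3, U row3=(0, 8, 18, -14)

U[3][3] = -14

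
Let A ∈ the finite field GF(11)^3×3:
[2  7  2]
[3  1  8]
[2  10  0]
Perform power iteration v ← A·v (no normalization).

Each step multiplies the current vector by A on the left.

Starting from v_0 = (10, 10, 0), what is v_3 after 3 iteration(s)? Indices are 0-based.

v_0 = (10, 10, 0).
v_1 = A·v_0 = (2, 7, 10).
v_2 = A·v_1 = (7, 5, 8).
v_3 = A·v_2 = (10, 2, 9).

v_3 = (10, 2, 9)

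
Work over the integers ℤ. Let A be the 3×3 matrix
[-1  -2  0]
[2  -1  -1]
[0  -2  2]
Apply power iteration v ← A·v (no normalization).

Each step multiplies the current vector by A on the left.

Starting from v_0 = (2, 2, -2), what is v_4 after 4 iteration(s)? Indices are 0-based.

v_0 = (2, 2, -2).
v_1 = A·v_0 = (-6, 4, -8).
v_2 = A·v_1 = (-2, -8, -24).
v_3 = A·v_2 = (18, 28, -32).
v_4 = A·v_3 = (-74, 40, -120).

v_4 = (-74, 40, -120)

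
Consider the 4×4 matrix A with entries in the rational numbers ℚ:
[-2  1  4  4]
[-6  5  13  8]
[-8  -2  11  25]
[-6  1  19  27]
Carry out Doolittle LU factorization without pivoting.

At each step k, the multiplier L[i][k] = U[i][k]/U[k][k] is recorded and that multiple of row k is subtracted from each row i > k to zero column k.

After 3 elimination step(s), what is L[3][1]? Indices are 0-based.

k=0: U[0][0]=-2
  eliminate (1,0): mult=3, new row 1: (0, 2, 1, -4); set L[1][0]=3
  eliminate (2,0): mult=4, new row 2: (0, -6, -5, 9); set L[2][0]=4
  eliminate (3,0): mult=3, new row 3: (0, -2, 7, 15); set L[3][0]=3
k=1: U[1][1]=2
  eliminate (2,1): mult=-3, new row 2: (0, 0, -2, -3); set L[2][1]=-3
  eliminate (3,1): mult=-1, new row 3: (0, 0, 8, 11); set L[3][1]=-1
k=2: U[2][2]=-2
  eliminate (3,2): mult=-4, new row 3: (0, 0, 0, -1); set L[3][2]=-4

L[3][1] = -1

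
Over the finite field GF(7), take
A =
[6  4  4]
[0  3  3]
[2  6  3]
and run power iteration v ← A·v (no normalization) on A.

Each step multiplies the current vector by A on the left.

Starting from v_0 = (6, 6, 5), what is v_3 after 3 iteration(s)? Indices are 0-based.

v_0 = (6, 6, 5).
v_1 = A·v_0 = (3, 5, 0).
v_2 = A·v_1 = (3, 1, 1).
v_3 = A·v_2 = (5, 6, 1).

v_3 = (5, 6, 1)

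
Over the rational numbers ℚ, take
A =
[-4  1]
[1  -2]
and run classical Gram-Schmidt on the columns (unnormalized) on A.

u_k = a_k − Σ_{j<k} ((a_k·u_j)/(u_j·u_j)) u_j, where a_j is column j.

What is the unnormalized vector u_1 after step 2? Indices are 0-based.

Step 1: u_0 = a_0 = (-4, 1).
Step 2: u_1 = a_1 − (-6/17)·u_0 = (-7/17, -28/17).

u_1 = (-7/17, -28/17)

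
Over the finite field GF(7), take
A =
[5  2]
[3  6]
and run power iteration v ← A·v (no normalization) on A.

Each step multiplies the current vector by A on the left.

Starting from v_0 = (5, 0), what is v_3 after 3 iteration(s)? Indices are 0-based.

v_3 = (6, 6)

v_0 = (5, 0).
v_1 = A·v_0 = (4, 1).
v_2 = A·v_1 = (1, 4).
v_3 = A·v_2 = (6, 6).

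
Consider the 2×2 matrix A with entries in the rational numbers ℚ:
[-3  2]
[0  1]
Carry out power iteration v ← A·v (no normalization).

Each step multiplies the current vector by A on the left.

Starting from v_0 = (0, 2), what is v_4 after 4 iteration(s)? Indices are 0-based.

v_4 = (-80, 2)

v_0 = (0, 2).
v_1 = A·v_0 = (4, 2).
v_2 = A·v_1 = (-8, 2).
v_3 = A·v_2 = (28, 2).
v_4 = A·v_3 = (-80, 2).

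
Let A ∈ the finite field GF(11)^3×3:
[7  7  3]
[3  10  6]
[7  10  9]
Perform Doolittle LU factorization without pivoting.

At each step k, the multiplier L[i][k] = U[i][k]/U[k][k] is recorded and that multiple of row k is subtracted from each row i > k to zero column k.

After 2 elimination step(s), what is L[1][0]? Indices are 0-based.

L[1][0] = 2

Step 1: pivot at (0,0) is 7.
  row1 ← row1 − (2)·row0  ⇒  L[1][0]=2, U row1=(0, 7, 0)
  row2 ← row2 − (1)·row0  ⇒  L[2][0]=1, U row2=(0, 3, 6)
Step 2: pivot at (1,1) is 7.
  row2 ← row2 − (2)·row1  ⇒  L[2][1]=2, U row2=(0, 0, 6)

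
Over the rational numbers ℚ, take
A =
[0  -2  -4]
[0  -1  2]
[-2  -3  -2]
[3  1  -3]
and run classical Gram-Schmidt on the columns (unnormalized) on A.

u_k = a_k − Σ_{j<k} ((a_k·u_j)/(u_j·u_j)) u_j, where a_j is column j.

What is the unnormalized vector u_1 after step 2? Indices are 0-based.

u_1 = (-2, -1, -21/13, -14/13)

Step 1: u_0 = a_0 = (0, 0, -2, 3).
Step 2: u_1 = a_1 − (9/13)·u_0 = (-2, -1, -21/13, -14/13).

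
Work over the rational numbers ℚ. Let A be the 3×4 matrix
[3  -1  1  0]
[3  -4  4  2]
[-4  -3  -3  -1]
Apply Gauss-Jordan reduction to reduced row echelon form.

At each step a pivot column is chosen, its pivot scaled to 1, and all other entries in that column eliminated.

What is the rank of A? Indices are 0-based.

step 1: normalize row 0 (÷3) = (1, -1/3, 1/3, 0)
  row 1: subtract 3×row0 = (0, -3, 3, 2)
  row 2: subtract -4×row0 = (0, -13/3, -5/3, -1)
step 2: normalize row 1 (÷-3) = (0, 1, -1, -2/3)
  row 0: subtract -1/3×row1 = (1, 0, 0, -2/9)
  row 2: subtract -13/3×row1 = (0, 0, -6, -35/9)
step 3: normalize row 2 (÷-6) = (0, 0, 1, 35/54)
  row 1: subtract -1×row2 = (0, 1, 0, -1/54)

rank = 3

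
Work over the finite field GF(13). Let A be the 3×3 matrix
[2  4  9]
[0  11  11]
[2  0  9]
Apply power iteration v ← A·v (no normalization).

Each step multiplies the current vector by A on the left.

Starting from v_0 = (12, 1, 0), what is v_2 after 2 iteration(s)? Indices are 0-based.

v_2 = (4, 8, 12)

v_0 = (12, 1, 0).
v_1 = A·v_0 = (2, 11, 11).
v_2 = A·v_1 = (4, 8, 12).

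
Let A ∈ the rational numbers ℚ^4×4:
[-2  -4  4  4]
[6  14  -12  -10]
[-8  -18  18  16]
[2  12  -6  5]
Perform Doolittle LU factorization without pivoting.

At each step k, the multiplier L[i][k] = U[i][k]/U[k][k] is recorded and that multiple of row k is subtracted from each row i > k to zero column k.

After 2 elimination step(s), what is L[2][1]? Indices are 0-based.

Step 1: pivot at (0,0) is -2.
  row1 ← row1 − (-3)·row0  ⇒  L[1][0]=-3, U row1=(0, 2, 0, 2)
  row2 ← row2 − (4)·row0  ⇒  L[2][0]=4, U row2=(0, -2, 2, 0)
  row3 ← row3 − (-1)·row0  ⇒  L[3][0]=-1, U row3=(0, 8, -2, 9)
Step 2: pivot at (1,1) is 2.
  row2 ← row2 − (-1)·row1  ⇒  L[2][1]=-1, U row2=(0, 0, 2, 2)
  row3 ← row3 − (4)·row1  ⇒  L[3][1]=4, U row3=(0, 0, -2, 1)

L[2][1] = -1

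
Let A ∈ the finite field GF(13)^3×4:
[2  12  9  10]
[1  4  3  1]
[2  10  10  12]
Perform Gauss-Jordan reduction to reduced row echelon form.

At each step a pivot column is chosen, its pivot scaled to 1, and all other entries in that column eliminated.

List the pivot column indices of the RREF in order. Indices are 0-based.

[1] R0 /= 2  ⇒  (1, 6, 11, 5)
     R1 -= 1·R0  ⇒  (0, 11, 5, 9)
     R2 -= 2·R0  ⇒  (0, 11, 1, 2)
[2] R1 /= 11  ⇒  (0, 1, 4, 2)
     R0 -= 6·R1  ⇒  (1, 0, 0, 6)
     R2 -= 11·R1  ⇒  (0, 0, 9, 6)
[3] R2 /= 9  ⇒  (0, 0, 1, 5)
     R1 -= 4·R2  ⇒  (0, 1, 0, 8)

pivot columns: 0, 1, 2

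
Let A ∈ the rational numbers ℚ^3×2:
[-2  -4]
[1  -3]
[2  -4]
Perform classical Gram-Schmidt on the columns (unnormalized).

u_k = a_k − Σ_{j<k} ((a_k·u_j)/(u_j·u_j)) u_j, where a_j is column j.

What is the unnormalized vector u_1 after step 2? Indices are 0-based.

u_1 = (-14/3, -8/3, -10/3)

Step 1: u_0 = a_0 = (-2, 1, 2).
Step 2: u_1 = a_1 − (-1/3)·u_0 = (-14/3, -8/3, -10/3).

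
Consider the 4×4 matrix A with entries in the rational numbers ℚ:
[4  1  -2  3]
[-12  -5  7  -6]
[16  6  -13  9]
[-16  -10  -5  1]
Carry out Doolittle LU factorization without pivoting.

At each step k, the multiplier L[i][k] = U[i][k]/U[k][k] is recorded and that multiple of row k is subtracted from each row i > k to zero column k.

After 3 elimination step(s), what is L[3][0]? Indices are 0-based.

Step 1: pivot at (0,0) is 4.
  row1 ← row1 − (-3)·row0  ⇒  L[1][0]=-3, U row1=(0, -2, 1, 3)
  row2 ← row2 − (4)·row0  ⇒  L[2][0]=4, U row2=(0, 2, -5, -3)
  row3 ← row3 − (-4)·row0  ⇒  L[3][0]=-4, U row3=(0, -6, -13, 13)
Step 2: pivot at (1,1) is -2.
  row2 ← row2 − (-1)·row1  ⇒  L[2][1]=-1, U row2=(0, 0, -4, 0)
  row3 ← row3 − (3)·row1  ⇒  L[3][1]=3, U row3=(0, 0, -16, 4)
Step 3: pivot at (2,2) is -4.
  row3 ← row3 − (4)·row2  ⇒  L[3][2]=4, U row3=(0, 0, 0, 4)

L[3][0] = -4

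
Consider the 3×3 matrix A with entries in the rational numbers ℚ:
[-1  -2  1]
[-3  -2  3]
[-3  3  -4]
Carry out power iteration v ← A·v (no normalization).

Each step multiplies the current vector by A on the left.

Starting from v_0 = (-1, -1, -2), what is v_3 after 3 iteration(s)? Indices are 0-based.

v_3 = (-93, -187, 194)

v_0 = (-1, -1, -2).
v_1 = A·v_0 = (1, -1, 8).
v_2 = A·v_1 = (9, 23, -38).
v_3 = A·v_2 = (-93, -187, 194).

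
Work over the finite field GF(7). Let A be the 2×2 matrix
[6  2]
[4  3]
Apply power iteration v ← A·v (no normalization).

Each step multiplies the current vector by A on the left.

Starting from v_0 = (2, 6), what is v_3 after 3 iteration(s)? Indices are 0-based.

v_0 = (2, 6).
v_1 = A·v_0 = (3, 5).
v_2 = A·v_1 = (0, 6).
v_3 = A·v_2 = (5, 4).

v_3 = (5, 4)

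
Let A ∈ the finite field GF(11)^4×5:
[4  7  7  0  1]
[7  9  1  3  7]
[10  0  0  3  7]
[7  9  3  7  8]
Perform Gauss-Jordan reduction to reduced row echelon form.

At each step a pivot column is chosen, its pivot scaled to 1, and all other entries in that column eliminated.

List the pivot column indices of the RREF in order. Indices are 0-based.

[1] R0 /= 4  ⇒  (1, 10, 10, 0, 3)
     R1 -= 7·R0  ⇒  (0, 5, 8, 3, 8)
     R2 -= 10·R0  ⇒  (0, 10, 10, 3, 10)
     R3 -= 7·R0  ⇒  (0, 5, 10, 7, 9)
[2] R1 /= 5  ⇒  (0, 1, 6, 5, 6)
     R0 -= 10·R1  ⇒  (1, 0, 5, 5, 9)
     R2 -= 10·R1  ⇒  (0, 0, 5, 8, 5)
     R3 -= 5·R1  ⇒  (0, 0, 2, 4, 1)
[3] R2 /= 5  ⇒  (0, 0, 1, 6, 1)
     R0 -= 5·R2  ⇒  (1, 0, 0, 8, 4)
     R1 -= 6·R2  ⇒  (0, 1, 0, 2, 0)
     R3 -= 2·R2  ⇒  (0, 0, 0, 3, 10)
[4] R3 /= 3  ⇒  (0, 0, 0, 1, 7)
     R0 -= 8·R3  ⇒  (1, 0, 0, 0, 3)
     R1 -= 2·R3  ⇒  (0, 1, 0, 0, 8)
     R2 -= 6·R3  ⇒  (0, 0, 1, 0, 3)

pivot columns: 0, 1, 2, 3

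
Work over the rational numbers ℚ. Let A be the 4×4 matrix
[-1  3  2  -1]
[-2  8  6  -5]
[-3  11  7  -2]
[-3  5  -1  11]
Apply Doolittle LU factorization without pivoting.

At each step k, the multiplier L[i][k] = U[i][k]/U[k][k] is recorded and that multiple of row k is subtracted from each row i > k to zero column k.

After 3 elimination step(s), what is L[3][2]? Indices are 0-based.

[col 0] pivot -1
  R1 -= 2*R0 → (0, 2, 2, -3)  (L[1][0] := 2)
  R2 -= 3*R0 → (0, 2, 1, 1)  (L[2][0] := 3)
  R3 -= 3*R0 → (0, -4, -7, 14)  (L[3][0] := 3)
[col 1] pivot 2
  R2 -= 1*R1 → (0, 0, -1, 4)  (L[2][1] := 1)
  R3 -= -2*R1 → (0, 0, -3, 8)  (L[3][1] := -2)
[col 2] pivot -1
  R3 -= 3*R2 → (0, 0, 0, -4)  (L[3][2] := 3)

L[3][2] = 3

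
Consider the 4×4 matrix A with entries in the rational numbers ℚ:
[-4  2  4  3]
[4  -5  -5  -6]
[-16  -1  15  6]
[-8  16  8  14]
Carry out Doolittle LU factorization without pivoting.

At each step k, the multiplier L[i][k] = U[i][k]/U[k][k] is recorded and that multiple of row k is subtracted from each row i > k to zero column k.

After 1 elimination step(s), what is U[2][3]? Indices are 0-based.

U[2][3] = -6

[col 0] pivot -4
  R1 -= -1*R0 → (0, -3, -1, -3)  (L[1][0] := -1)
  R2 -= 4*R0 → (0, -9, -1, -6)  (L[2][0] := 4)
  R3 -= 2*R0 → (0, 12, 0, 8)  (L[3][0] := 2)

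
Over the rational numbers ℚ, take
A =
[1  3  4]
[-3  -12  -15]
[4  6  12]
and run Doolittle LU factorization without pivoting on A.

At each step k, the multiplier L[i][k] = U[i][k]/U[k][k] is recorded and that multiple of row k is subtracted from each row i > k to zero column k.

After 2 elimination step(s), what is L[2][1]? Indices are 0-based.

L[2][1] = 2

k=0: U[0][0]=1
  eliminate (1,0): mult=-3, new row 1: (0, -3, -3); set L[1][0]=-3
  eliminate (2,0): mult=4, new row 2: (0, -6, -4); set L[2][0]=4
k=1: U[1][1]=-3
  eliminate (2,1): mult=2, new row 2: (0, 0, 2); set L[2][1]=2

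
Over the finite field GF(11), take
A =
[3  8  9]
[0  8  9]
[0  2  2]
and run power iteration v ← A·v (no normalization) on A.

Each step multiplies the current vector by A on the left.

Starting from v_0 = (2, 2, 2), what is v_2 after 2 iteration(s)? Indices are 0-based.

v_0 = (2, 2, 2).
v_1 = A·v_0 = (7, 1, 8).
v_2 = A·v_1 = (2, 3, 7).

v_2 = (2, 3, 7)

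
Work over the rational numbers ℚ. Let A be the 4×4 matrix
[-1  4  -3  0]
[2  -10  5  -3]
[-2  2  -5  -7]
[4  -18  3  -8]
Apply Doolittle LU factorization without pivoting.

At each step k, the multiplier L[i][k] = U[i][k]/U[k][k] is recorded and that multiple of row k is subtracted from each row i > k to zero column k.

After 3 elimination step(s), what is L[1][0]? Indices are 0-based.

Step 1: pivot at (0,0) is -1.
  row1 ← row1 − (-2)·row0  ⇒  L[1][0]=-2, U row1=(0, -2, -1, -3)
  row2 ← row2 − (2)·row0  ⇒  L[2][0]=2, U row2=(0, -6, 1, -7)
  row3 ← row3 − (-4)·row0  ⇒  L[3][0]=-4, U row3=(0, -2, -9, -8)
Step 2: pivot at (1,1) is -2.
  row2 ← row2 − (3)·row1  ⇒  L[2][1]=3, U row2=(0, 0, 4, 2)
  row3 ← row3 − (1)·row1  ⇒  L[3][1]=1, U row3=(0, 0, -8, -5)
Step 3: pivot at (2,2) is 4.
  row3 ← row3 − (-2)·row2  ⇒  L[3][2]=-2, U row3=(0, 0, 0, -1)

L[1][0] = -2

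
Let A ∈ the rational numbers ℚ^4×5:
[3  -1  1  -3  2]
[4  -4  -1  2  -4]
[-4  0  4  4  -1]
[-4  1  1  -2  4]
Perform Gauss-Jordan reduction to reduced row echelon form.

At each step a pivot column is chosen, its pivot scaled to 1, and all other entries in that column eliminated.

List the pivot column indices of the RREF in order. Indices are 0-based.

pivot(0,0)=3: scale R0 → (1, -1/3, 1/3, -1, 2/3)
  clear (1,0): R1 −= (4)R0 → (0, -8/3, -7/3, 6, -20/3)
  clear (2,0): R2 −= (-4)R0 → (0, -4/3, 16/3, 0, 5/3)
  clear (3,0): R3 −= (-4)R0 → (0, -1/3, 7/3, -6, 20/3)
pivot(1,1)=-8/3: scale R1 → (0, 1, 7/8, -9/4, 5/2)
  clear (0,1): R0 −= (-1/3)R1 → (1, 0, 5/8, -7/4, 3/2)
  clear (2,1): R2 −= (-4/3)R1 → (0, 0, 13/2, -3, 5)
  clear (3,1): R3 −= (-1/3)R1 → (0, 0, 21/8, -27/4, 15/2)
pivot(2,2)=13/2: scale R2 → (0, 0, 1, -6/13, 10/13)
  clear (0,2): R0 −= (5/8)R2 → (1, 0, 0, -19/13, 53/52)
  clear (1,2): R1 −= (7/8)R2 → (0, 1, 0, -24/13, 95/52)
  clear (3,2): R3 −= (21/8)R2 → (0, 0, 0, -72/13, 285/52)
pivot(3,3)=-72/13: scale R3 → (0, 0, 0, 1, -95/96)
  clear (0,3): R0 −= (-19/13)R3 → (1, 0, 0, 0, -41/96)
  clear (1,3): R1 −= (-24/13)R3 → (0, 1, 0, 0, 0)
  clear (2,3): R2 −= (-6/13)R3 → (0, 0, 1, 0, 5/16)

pivot columns: 0, 1, 2, 3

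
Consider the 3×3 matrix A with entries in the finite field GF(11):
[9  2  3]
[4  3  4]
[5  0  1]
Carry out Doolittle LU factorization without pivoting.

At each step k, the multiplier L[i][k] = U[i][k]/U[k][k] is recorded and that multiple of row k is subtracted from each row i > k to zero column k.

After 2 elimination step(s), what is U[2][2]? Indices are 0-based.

U[2][2] = 10

k=0: U[0][0]=9
  eliminate (1,0): mult=9, new row 1: (0, 7, 10); set L[1][0]=9
  eliminate (2,0): mult=3, new row 2: (0, 5, 3); set L[2][0]=3
k=1: U[1][1]=7
  eliminate (2,1): mult=7, new row 2: (0, 0, 10); set L[2][1]=7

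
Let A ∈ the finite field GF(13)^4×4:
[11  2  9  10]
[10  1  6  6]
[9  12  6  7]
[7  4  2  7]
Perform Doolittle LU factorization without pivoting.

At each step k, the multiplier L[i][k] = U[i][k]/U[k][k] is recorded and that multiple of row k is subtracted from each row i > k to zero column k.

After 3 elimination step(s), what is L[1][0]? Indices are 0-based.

L[1][0] = 8

k=0: U[0][0]=11
  eliminate (1,0): mult=8, new row 1: (0, 11, 12, 4); set L[1][0]=8
  eliminate (2,0): mult=2, new row 2: (0, 8, 1, 0); set L[2][0]=2
  eliminate (3,0): mult=3, new row 3: (0, 11, 1, 3); set L[3][0]=3
k=1: U[1][1]=11
  eliminate (2,1): mult=9, new row 2: (0, 0, 10, 3); set L[2][1]=9
  eliminate (3,1): mult=1, new row 3: (0, 0, 2, 12); set L[3][1]=1
k=2: U[2][2]=10
  eliminate (3,2): mult=8, new row 3: (0, 0, 0, 1); set L[3][2]=8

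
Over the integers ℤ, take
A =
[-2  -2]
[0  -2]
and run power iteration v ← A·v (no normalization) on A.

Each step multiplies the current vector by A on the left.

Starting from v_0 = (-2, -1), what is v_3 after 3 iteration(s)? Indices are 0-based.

v_3 = (40, 8)

v_0 = (-2, -1).
v_1 = A·v_0 = (6, 2).
v_2 = A·v_1 = (-16, -4).
v_3 = A·v_2 = (40, 8).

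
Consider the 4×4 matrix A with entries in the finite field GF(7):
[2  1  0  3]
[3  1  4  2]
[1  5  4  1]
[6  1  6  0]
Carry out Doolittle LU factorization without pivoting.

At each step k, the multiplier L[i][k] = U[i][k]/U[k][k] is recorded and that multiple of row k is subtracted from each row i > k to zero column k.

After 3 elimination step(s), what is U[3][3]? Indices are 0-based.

Step 1: pivot at (0,0) is 2.
  row1 ← row1 − (5)·row0  ⇒  L[1][0]=5, U row1=(0, 3, 4, 1)
  row2 ← row2 − (4)·row0  ⇒  L[2][0]=4, U row2=(0, 1, 4, 3)
  row3 ← row3 − (3)·row0  ⇒  L[3][0]=3, U row3=(0, 5, 6, 5)
Step 2: pivot at (1,1) is 3.
  row2 ← row2 − (5)·row1  ⇒  L[2][1]=5, U row2=(0, 0, 5, 5)
  row3 ← row3 − (4)·row1  ⇒  L[3][1]=4, U row3=(0, 0, 4, 1)
Step 3: pivot at (2,2) is 5.
  row3 ← row3 − (5)·row2  ⇒  L[3][2]=5, U row3=(0, 0, 0, 4)

U[3][3] = 4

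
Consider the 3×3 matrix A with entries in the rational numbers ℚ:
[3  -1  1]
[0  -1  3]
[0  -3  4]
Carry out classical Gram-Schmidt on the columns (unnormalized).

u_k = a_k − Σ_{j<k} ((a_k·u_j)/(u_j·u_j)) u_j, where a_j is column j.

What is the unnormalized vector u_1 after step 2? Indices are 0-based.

Step 1: u_0 = a_0 = (3, 0, 0).
Step 2: u_1 = a_1 − (-1/3)·u_0 = (0, -1, -3).

u_1 = (0, -1, -3)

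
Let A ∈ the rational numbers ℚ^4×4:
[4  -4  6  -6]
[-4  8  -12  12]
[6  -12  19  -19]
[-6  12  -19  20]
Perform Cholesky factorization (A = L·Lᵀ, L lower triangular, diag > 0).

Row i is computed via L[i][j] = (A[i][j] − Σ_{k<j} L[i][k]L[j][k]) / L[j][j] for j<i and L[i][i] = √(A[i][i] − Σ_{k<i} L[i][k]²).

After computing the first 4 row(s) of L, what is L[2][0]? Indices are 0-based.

Step 1: L[0][0] = √(4) = 2.
  L[1][0] = (-4) / L[0][0] = -2.
Step 2: L[1][1] = √(4) = 2.
  L[2][0] = (6) / L[0][0] = 3.
  L[2][1] = (-6) / L[1][1] = -3.
Step 3: L[2][2] = √(1) = 1.
  L[3][0] = (-6) / L[0][0] = -3.
  L[3][1] = (6) / L[1][1] = 3.
  L[3][2] = (-1) / L[2][2] = -1.
Step 4: L[3][3] = √(1) = 1.

L[2][0] = 3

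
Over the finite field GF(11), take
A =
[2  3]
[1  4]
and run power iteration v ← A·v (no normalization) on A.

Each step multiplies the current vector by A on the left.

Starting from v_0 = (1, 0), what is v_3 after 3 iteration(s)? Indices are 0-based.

v_3 = (10, 9)

v_0 = (1, 0).
v_1 = A·v_0 = (2, 1).
v_2 = A·v_1 = (7, 6).
v_3 = A·v_2 = (10, 9).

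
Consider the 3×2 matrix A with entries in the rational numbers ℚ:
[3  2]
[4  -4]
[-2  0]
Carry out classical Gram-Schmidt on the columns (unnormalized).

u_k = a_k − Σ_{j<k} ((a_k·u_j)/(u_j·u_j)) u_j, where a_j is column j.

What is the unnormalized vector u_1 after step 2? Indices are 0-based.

Step 1: u_0 = a_0 = (3, 4, -2).
Step 2: u_1 = a_1 − (-10/29)·u_0 = (88/29, -76/29, -20/29).

u_1 = (88/29, -76/29, -20/29)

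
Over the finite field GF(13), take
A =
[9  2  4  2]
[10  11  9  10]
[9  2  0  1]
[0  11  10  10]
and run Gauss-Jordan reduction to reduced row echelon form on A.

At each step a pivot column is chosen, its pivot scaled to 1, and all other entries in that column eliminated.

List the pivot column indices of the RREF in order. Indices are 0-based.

pivot columns: 0, 1, 2, 3

[1] R0 /= 9  ⇒  (1, 6, 12, 6)
     R1 -= 10·R0  ⇒  (0, 3, 6, 2)
     R2 -= 9·R0  ⇒  (0, 0, 9, 12)
[2] R1 /= 3  ⇒  (0, 1, 2, 5)
     R0 -= 6·R1  ⇒  (1, 0, 0, 2)
     R3 -= 11·R1  ⇒  (0, 0, 1, 7)
[3] R2 /= 9  ⇒  (0, 0, 1, 10)
     R1 -= 2·R2  ⇒  (0, 1, 0, 11)
     R3 -= 1·R2  ⇒  (0, 0, 0, 10)
[4] R3 /= 10  ⇒  (0, 0, 0, 1)
     R0 -= 2·R3  ⇒  (1, 0, 0, 0)
     R1 -= 11·R3  ⇒  (0, 1, 0, 0)
     R2 -= 10·R3  ⇒  (0, 0, 1, 0)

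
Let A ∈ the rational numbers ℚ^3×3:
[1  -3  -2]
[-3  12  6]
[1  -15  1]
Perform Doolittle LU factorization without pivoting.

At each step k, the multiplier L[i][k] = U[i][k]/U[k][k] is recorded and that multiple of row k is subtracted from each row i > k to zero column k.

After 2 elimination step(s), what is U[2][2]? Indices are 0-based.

U[2][2] = 3

[col 0] pivot 1
  R1 -= -3*R0 → (0, 3, 0)  (L[1][0] := -3)
  R2 -= 1*R0 → (0, -12, 3)  (L[2][0] := 1)
[col 1] pivot 3
  R2 -= -4*R1 → (0, 0, 3)  (L[2][1] := -4)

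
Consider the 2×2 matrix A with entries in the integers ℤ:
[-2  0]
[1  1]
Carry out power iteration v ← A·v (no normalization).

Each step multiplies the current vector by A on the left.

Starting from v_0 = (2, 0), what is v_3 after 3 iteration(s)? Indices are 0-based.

v_0 = (2, 0).
v_1 = A·v_0 = (-4, 2).
v_2 = A·v_1 = (8, -2).
v_3 = A·v_2 = (-16, 6).

v_3 = (-16, 6)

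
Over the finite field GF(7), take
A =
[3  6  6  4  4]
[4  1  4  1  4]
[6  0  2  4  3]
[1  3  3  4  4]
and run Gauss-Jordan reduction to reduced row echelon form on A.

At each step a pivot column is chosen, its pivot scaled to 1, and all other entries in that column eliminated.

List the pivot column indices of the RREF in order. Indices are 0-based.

pivot columns: 0, 1, 2, 3

step 1: normalize row 0 (÷3) = (1, 2, 2, 6, 6)
  row 1: subtract 4×row0 = (0, 0, 3, 5, 1)
  row 2: subtract 6×row0 = (0, 2, 4, 3, 2)
  row 3: subtract 1×row0 = (0, 1, 1, 5, 5)
step 2: exchange rows 1,2
step 2: normalize row 1 (÷2) = (0, 1, 2, 5, 1)
  row 0: subtract 2×row1 = (1, 0, 5, 3, 4)
  row 3: subtract 1×row1 = (0, 0, 6, 0, 4)
step 3: normalize row 2 (÷3) = (0, 0, 1, 4, 5)
  row 0: subtract 5×row2 = (1, 0, 0, 4, 0)
  row 1: subtract 2×row2 = (0, 1, 0, 4, 5)
  row 3: subtract 6×row2 = (0, 0, 0, 4, 2)
step 4: normalize row 3 (÷4) = (0, 0, 0, 1, 4)
  row 0: subtract 4×row3 = (1, 0, 0, 0, 5)
  row 1: subtract 4×row3 = (0, 1, 0, 0, 3)
  row 2: subtract 4×row3 = (0, 0, 1, 0, 3)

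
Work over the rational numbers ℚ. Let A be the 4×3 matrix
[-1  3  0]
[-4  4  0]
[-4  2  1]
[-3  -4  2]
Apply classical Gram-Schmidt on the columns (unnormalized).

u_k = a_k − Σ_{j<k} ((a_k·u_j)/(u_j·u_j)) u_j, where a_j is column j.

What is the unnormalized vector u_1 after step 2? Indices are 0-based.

Step 1: u_0 = a_0 = (-1, -4, -4, -3).
Step 2: u_1 = a_1 − (-5/14)·u_0 = (37/14, 18/7, 4/7, -71/14).

u_1 = (37/14, 18/7, 4/7, -71/14)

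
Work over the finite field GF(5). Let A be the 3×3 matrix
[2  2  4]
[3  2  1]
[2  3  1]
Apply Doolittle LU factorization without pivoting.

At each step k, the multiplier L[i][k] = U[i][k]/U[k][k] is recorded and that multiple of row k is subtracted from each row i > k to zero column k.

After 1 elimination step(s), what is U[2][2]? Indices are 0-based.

k=0: U[0][0]=2
  eliminate (1,0): mult=4, new row 1: (0, 4, 0); set L[1][0]=4
  eliminate (2,0): mult=1, new row 2: (0, 1, 2); set L[2][0]=1

U[2][2] = 2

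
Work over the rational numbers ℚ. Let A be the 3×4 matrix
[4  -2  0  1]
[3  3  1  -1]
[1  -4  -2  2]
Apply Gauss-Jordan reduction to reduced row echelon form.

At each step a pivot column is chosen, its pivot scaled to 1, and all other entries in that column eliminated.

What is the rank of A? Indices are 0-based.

step 1: normalize row 0 (÷4) = (1, -1/2, 0, 1/4)
  row 1: subtract 3×row0 = (0, 9/2, 1, -7/4)
  row 2: subtract 1×row0 = (0, -7/2, -2, 7/4)
step 2: normalize row 1 (÷9/2) = (0, 1, 2/9, -7/18)
  row 0: subtract -1/2×row1 = (1, 0, 1/9, 1/18)
  row 2: subtract -7/2×row1 = (0, 0, -11/9, 7/18)
step 3: normalize row 2 (÷-11/9) = (0, 0, 1, -7/22)
  row 0: subtract 1/9×row2 = (1, 0, 0, 1/11)
  row 1: subtract 2/9×row2 = (0, 1, 0, -7/22)

rank = 3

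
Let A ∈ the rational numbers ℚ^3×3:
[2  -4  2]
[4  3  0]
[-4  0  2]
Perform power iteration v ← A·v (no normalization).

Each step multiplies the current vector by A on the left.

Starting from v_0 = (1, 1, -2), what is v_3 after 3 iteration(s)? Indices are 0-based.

v_0 = (1, 1, -2).
v_1 = A·v_0 = (-6, 7, -8).
v_2 = A·v_1 = (-56, -3, 8).
v_3 = A·v_2 = (-84, -233, 240).

v_3 = (-84, -233, 240)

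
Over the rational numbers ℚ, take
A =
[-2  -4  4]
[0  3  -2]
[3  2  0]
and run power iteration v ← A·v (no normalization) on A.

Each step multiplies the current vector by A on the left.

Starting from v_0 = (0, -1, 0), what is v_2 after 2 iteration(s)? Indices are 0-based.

v_0 = (0, -1, 0).
v_1 = A·v_0 = (4, -3, -2).
v_2 = A·v_1 = (-4, -5, 6).

v_2 = (-4, -5, 6)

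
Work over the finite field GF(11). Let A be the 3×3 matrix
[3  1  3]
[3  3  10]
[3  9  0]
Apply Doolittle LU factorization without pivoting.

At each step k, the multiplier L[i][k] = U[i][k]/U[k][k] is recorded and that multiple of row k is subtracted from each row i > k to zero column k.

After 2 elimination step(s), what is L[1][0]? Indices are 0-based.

[col 0] pivot 3
  R1 -= 1*R0 → (0, 2, 7)  (L[1][0] := 1)
  R2 -= 1*R0 → (0, 8, 8)  (L[2][0] := 1)
[col 1] pivot 2
  R2 -= 4*R1 → (0, 0, 2)  (L[2][1] := 4)

L[1][0] = 1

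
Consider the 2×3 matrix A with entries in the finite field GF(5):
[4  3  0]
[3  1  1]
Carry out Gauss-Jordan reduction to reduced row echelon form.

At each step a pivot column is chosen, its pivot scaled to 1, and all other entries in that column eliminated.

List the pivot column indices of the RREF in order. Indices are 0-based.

step 1: normalize row 0 (÷4) = (1, 2, 0)
  row 1: subtract 3×row0 = (0, 0, 1)
skip col 1 (zero from row 1)
step 2: normalize row 1 (÷1) = (0, 0, 1)

pivot columns: 0, 2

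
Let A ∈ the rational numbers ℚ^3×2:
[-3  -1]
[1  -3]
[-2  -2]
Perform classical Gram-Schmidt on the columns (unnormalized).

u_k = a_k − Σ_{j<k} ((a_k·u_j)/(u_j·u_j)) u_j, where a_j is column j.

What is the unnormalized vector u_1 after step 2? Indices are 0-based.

Step 1: u_0 = a_0 = (-3, 1, -2).
Step 2: u_1 = a_1 − (2/7)·u_0 = (-1/7, -23/7, -10/7).

u_1 = (-1/7, -23/7, -10/7)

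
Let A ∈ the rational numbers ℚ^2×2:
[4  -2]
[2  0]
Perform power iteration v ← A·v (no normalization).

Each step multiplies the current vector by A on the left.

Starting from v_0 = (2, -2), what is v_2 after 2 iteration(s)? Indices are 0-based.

v_2 = (40, 24)

v_0 = (2, -2).
v_1 = A·v_0 = (12, 4).
v_2 = A·v_1 = (40, 24).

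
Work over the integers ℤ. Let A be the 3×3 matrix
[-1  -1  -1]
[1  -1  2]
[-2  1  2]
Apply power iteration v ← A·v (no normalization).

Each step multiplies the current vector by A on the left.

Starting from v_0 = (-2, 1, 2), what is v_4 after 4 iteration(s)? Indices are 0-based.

v_4 = (-65, 107, 225)

v_0 = (-2, 1, 2).
v_1 = A·v_0 = (-1, 1, 9).
v_2 = A·v_1 = (-9, 16, 21).
v_3 = A·v_2 = (-28, 17, 76).
v_4 = A·v_3 = (-65, 107, 225).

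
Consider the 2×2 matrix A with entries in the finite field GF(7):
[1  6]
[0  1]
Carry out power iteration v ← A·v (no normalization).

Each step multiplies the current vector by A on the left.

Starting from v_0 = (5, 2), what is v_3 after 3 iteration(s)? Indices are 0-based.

v_3 = (6, 2)

v_0 = (5, 2).
v_1 = A·v_0 = (3, 2).
v_2 = A·v_1 = (1, 2).
v_3 = A·v_2 = (6, 2).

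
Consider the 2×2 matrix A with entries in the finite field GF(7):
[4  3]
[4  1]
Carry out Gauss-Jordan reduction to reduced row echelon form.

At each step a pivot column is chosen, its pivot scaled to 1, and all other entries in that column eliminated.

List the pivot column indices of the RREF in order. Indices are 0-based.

pivot columns: 0, 1

step 1: normalize row 0 (÷4) = (1, 6)
  row 1: subtract 4×row0 = (0, 5)
step 2: normalize row 1 (÷5) = (0, 1)
  row 0: subtract 6×row1 = (1, 0)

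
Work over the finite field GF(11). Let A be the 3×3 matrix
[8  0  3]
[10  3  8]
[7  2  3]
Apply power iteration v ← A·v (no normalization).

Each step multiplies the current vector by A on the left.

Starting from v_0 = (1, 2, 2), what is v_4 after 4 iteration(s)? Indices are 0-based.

v_4 = (5, 7, 10)

v_0 = (1, 2, 2).
v_1 = A·v_0 = (3, 10, 6).
v_2 = A·v_1 = (9, 9, 4).
v_3 = A·v_2 = (7, 6, 5).
v_4 = A·v_3 = (5, 7, 10).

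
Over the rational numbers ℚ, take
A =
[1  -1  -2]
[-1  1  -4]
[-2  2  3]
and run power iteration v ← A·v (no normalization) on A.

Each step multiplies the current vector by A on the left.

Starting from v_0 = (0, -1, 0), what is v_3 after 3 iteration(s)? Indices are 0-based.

v_3 = (20, 40, -30)

v_0 = (0, -1, 0).
v_1 = A·v_0 = (1, -1, -2).
v_2 = A·v_1 = (6, 6, -10).
v_3 = A·v_2 = (20, 40, -30).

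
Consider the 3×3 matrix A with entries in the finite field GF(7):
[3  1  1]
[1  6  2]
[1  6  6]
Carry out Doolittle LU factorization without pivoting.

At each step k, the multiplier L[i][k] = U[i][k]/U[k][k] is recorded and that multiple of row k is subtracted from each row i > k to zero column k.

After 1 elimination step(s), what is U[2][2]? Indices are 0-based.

Step 1: pivot at (0,0) is 3.
  row1 ← row1 − (5)·row0  ⇒  L[1][0]=5, U row1=(0, 1, 4)
  row2 ← row2 − (5)·row0  ⇒  L[2][0]=5, U row2=(0, 1, 1)

U[2][2] = 1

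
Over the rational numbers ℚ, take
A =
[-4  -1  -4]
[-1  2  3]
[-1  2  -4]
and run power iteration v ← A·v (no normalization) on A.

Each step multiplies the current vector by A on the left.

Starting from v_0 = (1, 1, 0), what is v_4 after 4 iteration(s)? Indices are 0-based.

v_4 = (342, 89, 138)

v_0 = (1, 1, 0).
v_1 = A·v_0 = (-5, 1, 1).
v_2 = A·v_1 = (15, 10, 3).
v_3 = A·v_2 = (-82, 14, -7).
v_4 = A·v_3 = (342, 89, 138).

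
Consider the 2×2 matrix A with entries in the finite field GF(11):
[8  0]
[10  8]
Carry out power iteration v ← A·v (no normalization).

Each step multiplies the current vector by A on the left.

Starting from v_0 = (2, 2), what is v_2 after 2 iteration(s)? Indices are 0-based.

v_0 = (2, 2).
v_1 = A·v_0 = (5, 3).
v_2 = A·v_1 = (7, 8).

v_2 = (7, 8)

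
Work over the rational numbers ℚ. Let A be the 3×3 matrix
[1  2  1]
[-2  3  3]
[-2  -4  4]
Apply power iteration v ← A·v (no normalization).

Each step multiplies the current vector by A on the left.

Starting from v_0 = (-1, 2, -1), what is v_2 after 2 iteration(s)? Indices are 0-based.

v_2 = (2, -19, -64)

v_0 = (-1, 2, -1).
v_1 = A·v_0 = (2, 5, -10).
v_2 = A·v_1 = (2, -19, -64).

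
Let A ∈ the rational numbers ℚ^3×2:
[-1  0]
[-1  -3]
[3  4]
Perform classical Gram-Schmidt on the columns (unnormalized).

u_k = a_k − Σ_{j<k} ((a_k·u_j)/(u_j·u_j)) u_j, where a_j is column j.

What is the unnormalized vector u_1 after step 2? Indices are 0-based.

Step 1: u_0 = a_0 = (-1, -1, 3).
Step 2: u_1 = a_1 − (15/11)·u_0 = (15/11, -18/11, -1/11).

u_1 = (15/11, -18/11, -1/11)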